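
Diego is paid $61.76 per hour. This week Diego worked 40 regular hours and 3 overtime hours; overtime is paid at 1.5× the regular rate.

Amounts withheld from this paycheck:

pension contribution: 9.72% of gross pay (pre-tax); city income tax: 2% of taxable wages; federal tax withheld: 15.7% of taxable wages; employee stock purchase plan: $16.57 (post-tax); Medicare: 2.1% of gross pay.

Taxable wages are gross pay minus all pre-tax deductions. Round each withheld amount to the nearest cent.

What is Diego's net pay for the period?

Regular pay: 40 × $61.76 = $2,470.40
Overtime pay: 3 × $61.76 × 1.5 = $277.92
Gross pay = $2,470.40 + $277.92 = $2,748.32
Pension contribution: $2,748.32 × 0.0972 = $267.14
Taxable wages = $2,748.32 − $267.14 = $2,481.18
Federal tax withheld: $2,481.18 × 0.157 = $389.55
City income tax: $2,481.18 × 0.02 = $49.62
Medicare: $2,748.32 × 0.021 = $57.71
Employee stock purchase plan: $16.57
Total deductions = $267.14 + $389.55 + $49.62 + $57.71 + $16.57 = $780.59
Net pay = $2,748.32 − $780.59 = $1,967.73

$1,967.73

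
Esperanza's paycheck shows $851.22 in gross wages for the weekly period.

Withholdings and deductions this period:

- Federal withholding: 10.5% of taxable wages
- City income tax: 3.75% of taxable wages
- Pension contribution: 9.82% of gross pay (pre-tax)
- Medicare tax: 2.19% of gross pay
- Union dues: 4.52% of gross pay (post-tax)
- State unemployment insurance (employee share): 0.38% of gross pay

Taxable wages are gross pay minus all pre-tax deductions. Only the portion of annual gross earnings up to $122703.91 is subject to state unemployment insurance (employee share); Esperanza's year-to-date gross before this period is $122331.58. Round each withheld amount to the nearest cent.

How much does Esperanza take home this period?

$599.71

Pension contribution: $851.22 × 0.0982 = $83.59
Taxable wages = $851.22 − $83.59 = $767.63
Federal withholding: $767.63 × 0.105 = $80.60
City income tax: $767.63 × 0.0375 = $28.79
Medicare tax: $851.22 × 0.0219 = $18.64
State unemployment insurance (employee share): only $122703.91 − $122331.58 = $372.33 of this check is subject → $372.33 × 0.0038 = $1.41
Union dues: $851.22 × 0.0452 = $38.48
Total deductions = $83.59 + $80.60 + $28.79 + $18.64 + $1.41 + $38.48 = $251.51
Net pay = $851.22 − $251.51 = $599.71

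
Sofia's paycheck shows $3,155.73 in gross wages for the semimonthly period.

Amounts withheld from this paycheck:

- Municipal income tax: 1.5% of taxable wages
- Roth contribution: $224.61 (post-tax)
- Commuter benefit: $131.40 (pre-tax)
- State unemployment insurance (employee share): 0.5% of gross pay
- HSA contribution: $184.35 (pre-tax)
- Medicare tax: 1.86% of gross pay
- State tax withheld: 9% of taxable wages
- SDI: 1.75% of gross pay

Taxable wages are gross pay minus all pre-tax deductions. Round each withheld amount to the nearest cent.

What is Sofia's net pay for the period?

$2,187.46

HSA contribution: $184.35
Commuter benefit: $131.40
Pre-tax total = $184.35 + $131.40 = $315.75
Taxable wages = $3,155.73 − $315.75 = $2,839.98
Municipal income tax: $2,839.98 × 0.015 = $42.60
State tax withheld: $2,839.98 × 0.09 = $255.60
Medicare tax: $3,155.73 × 0.0186 = $58.70
State unemployment insurance (employee share): $3,155.73 × 0.005 = $15.78
SDI: $3,155.73 × 0.0175 = $55.23
Roth contribution: $224.61
Total deductions = $184.35 + $131.40 + $42.60 + $255.60 + $58.70 + $15.78 + $55.23 + $224.61 = $968.27
Net pay = $3,155.73 − $968.27 = $2,187.46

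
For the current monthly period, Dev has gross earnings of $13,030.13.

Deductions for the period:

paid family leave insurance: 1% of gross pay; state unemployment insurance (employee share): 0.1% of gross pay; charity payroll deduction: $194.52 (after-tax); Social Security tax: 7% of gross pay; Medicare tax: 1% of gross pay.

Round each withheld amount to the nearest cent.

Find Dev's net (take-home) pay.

$11,649.87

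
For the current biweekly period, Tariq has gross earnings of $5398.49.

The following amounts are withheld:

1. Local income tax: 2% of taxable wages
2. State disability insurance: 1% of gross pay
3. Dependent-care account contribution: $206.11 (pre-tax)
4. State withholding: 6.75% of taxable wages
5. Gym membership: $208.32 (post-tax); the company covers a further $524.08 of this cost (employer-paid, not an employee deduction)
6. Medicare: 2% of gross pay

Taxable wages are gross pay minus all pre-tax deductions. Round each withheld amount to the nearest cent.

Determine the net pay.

Dependent-care account contribution: $206.11
Taxable wages = $5398.49 − $206.11 = $5192.38
State withholding: $5192.38 × 0.0675 = $350.49
Local income tax: $5192.38 × 0.02 = $103.85
State disability insurance: $5398.49 × 0.01 = $53.98
Medicare: $5398.49 × 0.02 = $107.97
Gym membership: $208.32
(Employer's $524.08 toward gym membership is not withheld from the employee.)
Total deductions = $206.11 + $350.49 + $103.85 + $53.98 + $107.97 + $208.32 = $1030.72
Net pay = $5398.49 − $1030.72 = $4367.77

$4367.77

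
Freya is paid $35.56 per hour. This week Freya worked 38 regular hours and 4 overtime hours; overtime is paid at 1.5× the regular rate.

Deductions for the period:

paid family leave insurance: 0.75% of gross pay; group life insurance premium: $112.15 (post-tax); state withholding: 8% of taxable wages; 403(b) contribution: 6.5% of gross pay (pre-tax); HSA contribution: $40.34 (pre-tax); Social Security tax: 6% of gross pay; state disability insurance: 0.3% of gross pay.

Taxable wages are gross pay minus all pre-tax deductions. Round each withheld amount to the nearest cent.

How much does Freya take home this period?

$1,086.34

Regular pay: 38 × $35.56 = $1,351.28
Overtime pay: 4 × $35.56 × 1.5 = $213.36
Gross pay = $1,351.28 + $213.36 = $1,564.64
403(b) contribution: $1,564.64 × 0.065 = $101.70
HSA contribution: $40.34
Pre-tax total = $101.70 + $40.34 = $142.04
Taxable wages = $1,564.64 − $142.04 = $1,422.60
State withholding: $1,422.60 × 0.08 = $113.81
State disability insurance: $1,564.64 × 0.003 = $4.69
Social Security tax: $1,564.64 × 0.06 = $93.88
Paid family leave insurance: $1,564.64 × 0.0075 = $11.73
Group life insurance premium: $112.15
Total deductions = $101.70 + $40.34 + $113.81 + $4.69 + $93.88 + $11.73 + $112.15 = $478.30
Net pay = $1,564.64 − $478.30 = $1,086.34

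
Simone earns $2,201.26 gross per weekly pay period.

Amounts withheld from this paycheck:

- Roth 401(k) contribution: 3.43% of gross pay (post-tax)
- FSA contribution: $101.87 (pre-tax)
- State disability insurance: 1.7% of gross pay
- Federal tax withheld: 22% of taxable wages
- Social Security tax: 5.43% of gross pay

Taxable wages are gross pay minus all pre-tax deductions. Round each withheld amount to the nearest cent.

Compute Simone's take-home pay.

$1,405.07

FSA contribution: $101.87
Taxable wages = $2,201.26 − $101.87 = $2,099.39
Federal tax withheld: $2,099.39 × 0.22 = $461.87
Social Security tax: $2,201.26 × 0.0543 = $119.53
State disability insurance: $2,201.26 × 0.017 = $37.42
Roth 401(k) contribution: $2,201.26 × 0.0343 = $75.50
Total deductions = $101.87 + $461.87 + $119.53 + $37.42 + $75.50 = $796.19
Net pay = $2,201.26 − $796.19 = $1,405.07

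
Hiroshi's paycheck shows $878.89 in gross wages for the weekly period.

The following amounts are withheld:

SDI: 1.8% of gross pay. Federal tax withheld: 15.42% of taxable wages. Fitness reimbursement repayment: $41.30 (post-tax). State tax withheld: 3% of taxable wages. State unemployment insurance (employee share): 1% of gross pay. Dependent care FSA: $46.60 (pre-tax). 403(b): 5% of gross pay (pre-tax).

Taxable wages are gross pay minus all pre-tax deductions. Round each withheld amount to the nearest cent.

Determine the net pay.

$577.23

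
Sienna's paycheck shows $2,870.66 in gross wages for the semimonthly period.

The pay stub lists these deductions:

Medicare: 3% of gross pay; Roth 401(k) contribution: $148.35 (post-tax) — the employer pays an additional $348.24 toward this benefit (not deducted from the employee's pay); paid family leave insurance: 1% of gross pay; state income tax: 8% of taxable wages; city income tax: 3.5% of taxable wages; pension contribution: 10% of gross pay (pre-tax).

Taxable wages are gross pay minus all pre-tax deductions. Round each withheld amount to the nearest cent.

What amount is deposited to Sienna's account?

$2,023.29

Pension contribution: $2,870.66 × 0.1 = $287.07
Taxable wages = $2,870.66 − $287.07 = $2,583.59
State income tax: $2,583.59 × 0.08 = $206.69
City income tax: $2,583.59 × 0.035 = $90.43
Paid family leave insurance: $2,870.66 × 0.01 = $28.71
Medicare: $2,870.66 × 0.03 = $86.12
Roth 401(k) contribution: $148.35
(Employer's $348.24 toward Roth 401(k) contribution is not withheld from the employee.)
Total deductions = $287.07 + $206.69 + $90.43 + $28.71 + $86.12 + $148.35 = $847.37
Net pay = $2,870.66 − $847.37 = $2,023.29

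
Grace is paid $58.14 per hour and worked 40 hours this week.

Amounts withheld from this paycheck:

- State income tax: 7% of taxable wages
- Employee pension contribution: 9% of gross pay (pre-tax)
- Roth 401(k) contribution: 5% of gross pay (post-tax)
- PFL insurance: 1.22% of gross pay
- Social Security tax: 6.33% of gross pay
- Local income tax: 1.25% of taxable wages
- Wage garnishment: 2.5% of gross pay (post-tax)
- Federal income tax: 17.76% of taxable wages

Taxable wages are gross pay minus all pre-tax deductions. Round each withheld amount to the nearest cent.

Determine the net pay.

$1,215.86

Gross pay: 40 × $58.14 = $2,325.60
Employee pension contribution: $2,325.60 × 0.09 = $209.30
Taxable wages = $2,325.60 − $209.30 = $2,116.30
State income tax: $2,116.30 × 0.07 = $148.14
Federal income tax: $2,116.30 × 0.1776 = $375.85
Local income tax: $2,116.30 × 0.0125 = $26.45
Social Security tax: $2,325.60 × 0.0633 = $147.21
PFL insurance: $2,325.60 × 0.0122 = $28.37
Wage garnishment: $2,325.60 × 0.025 = $58.14
Roth 401(k) contribution: $2,325.60 × 0.05 = $116.28
Total deductions = $209.30 + $148.14 + $375.85 + $26.45 + $147.21 + $28.37 + $58.14 + $116.28 = $1,109.74
Net pay = $2,325.60 − $1,109.74 = $1,215.86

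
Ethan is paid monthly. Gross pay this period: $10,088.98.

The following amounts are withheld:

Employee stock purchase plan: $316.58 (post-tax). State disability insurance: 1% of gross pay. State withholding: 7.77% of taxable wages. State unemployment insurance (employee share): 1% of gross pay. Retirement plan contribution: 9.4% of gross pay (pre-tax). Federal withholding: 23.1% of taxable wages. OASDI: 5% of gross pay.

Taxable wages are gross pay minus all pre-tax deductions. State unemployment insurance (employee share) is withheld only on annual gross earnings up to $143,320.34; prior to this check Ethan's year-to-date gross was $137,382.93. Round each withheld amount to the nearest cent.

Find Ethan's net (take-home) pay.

$5,337.62

Retirement plan contribution: $10,088.98 × 0.094 = $948.36
Taxable wages = $10,088.98 − $948.36 = $9,140.62
Federal withholding: $9,140.62 × 0.231 = $2,111.48
State withholding: $9,140.62 × 0.0777 = $710.23
State unemployment insurance (employee share): only $143,320.34 − $137,382.93 = $5,937.41 of this check is subject → $5,937.41 × 0.01 = $59.37
State disability insurance: $10,088.98 × 0.01 = $100.89
OASDI: $10,088.98 × 0.05 = $504.45
Employee stock purchase plan: $316.58
Total deductions = $948.36 + $2,111.48 + $710.23 + $59.37 + $100.89 + $504.45 + $316.58 = $4,751.36
Net pay = $10,088.98 − $4,751.36 = $5,337.62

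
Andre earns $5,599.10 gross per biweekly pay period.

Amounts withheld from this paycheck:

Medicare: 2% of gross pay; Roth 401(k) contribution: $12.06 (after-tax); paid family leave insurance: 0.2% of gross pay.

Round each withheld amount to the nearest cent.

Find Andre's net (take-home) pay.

$5,463.86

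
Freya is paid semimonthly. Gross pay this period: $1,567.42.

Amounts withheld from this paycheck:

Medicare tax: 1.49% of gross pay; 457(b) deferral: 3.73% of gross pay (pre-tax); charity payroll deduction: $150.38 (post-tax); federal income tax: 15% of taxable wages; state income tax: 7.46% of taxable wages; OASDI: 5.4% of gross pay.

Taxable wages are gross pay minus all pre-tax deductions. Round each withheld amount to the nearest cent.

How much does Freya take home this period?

457(b) deferral: $1,567.42 × 0.0373 = $58.46
Taxable wages = $1,567.42 − $58.46 = $1,508.96
State income tax: $1,508.96 × 0.0746 = $112.57
Federal income tax: $1,508.96 × 0.15 = $226.34
OASDI: $1,567.42 × 0.054 = $84.64
Medicare tax: $1,567.42 × 0.0149 = $23.35
Charity payroll deduction: $150.38
Total deductions = $58.46 + $112.57 + $226.34 + $84.64 + $23.35 + $150.38 = $655.74
Net pay = $1,567.42 − $655.74 = $911.68

$911.68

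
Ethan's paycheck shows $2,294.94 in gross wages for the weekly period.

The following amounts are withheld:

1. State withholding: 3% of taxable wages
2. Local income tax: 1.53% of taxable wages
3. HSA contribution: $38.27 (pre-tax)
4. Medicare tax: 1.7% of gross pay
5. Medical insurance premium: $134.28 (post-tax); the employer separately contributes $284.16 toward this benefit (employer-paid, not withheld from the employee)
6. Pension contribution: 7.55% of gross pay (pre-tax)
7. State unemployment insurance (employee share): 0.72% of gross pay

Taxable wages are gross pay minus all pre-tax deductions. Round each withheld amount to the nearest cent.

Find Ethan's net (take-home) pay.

$1,799.21

Pension contribution: $2,294.94 × 0.0755 = $173.27
HSA contribution: $38.27
Pre-tax total = $173.27 + $38.27 = $211.54
Taxable wages = $2,294.94 − $211.54 = $2,083.40
Local income tax: $2,083.40 × 0.0153 = $31.88
State withholding: $2,083.40 × 0.03 = $62.50
Medicare tax: $2,294.94 × 0.017 = $39.01
State unemployment insurance (employee share): $2,294.94 × 0.0072 = $16.52
Medical insurance premium: $134.28
(Employer's $284.16 toward medical insurance premium is not withheld from the employee.)
Total deductions = $173.27 + $38.27 + $31.88 + $62.50 + $39.01 + $16.52 + $134.28 = $495.73
Net pay = $2,294.94 − $495.73 = $1,799.21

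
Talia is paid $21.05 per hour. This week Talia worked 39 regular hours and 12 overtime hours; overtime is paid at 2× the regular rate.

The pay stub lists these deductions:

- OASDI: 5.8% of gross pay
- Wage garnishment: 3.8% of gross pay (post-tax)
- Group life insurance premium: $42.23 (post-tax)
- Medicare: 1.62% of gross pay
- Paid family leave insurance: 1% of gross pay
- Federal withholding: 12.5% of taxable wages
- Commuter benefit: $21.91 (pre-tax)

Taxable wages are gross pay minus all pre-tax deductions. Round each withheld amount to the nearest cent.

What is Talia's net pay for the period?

$936.93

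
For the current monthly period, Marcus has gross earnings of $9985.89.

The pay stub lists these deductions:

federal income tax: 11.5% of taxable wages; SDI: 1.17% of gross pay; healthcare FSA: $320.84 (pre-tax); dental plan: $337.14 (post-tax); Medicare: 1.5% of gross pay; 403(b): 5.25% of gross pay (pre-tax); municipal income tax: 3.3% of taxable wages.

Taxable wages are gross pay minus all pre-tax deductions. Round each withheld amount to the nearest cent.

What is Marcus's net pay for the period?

$7184.19

403(b): $9985.89 × 0.0525 = $524.26
Healthcare FSA: $320.84
Pre-tax total = $524.26 + $320.84 = $845.10
Taxable wages = $9985.89 − $845.10 = $9140.79
Federal income tax: $9140.79 × 0.115 = $1051.19
Municipal income tax: $9140.79 × 0.033 = $301.65
Medicare: $9985.89 × 0.015 = $149.79
SDI: $9985.89 × 0.0117 = $116.83
Dental plan: $337.14
Total deductions = $524.26 + $320.84 + $1051.19 + $301.65 + $149.79 + $116.83 + $337.14 = $2801.70
Net pay = $9985.89 − $2801.70 = $7184.19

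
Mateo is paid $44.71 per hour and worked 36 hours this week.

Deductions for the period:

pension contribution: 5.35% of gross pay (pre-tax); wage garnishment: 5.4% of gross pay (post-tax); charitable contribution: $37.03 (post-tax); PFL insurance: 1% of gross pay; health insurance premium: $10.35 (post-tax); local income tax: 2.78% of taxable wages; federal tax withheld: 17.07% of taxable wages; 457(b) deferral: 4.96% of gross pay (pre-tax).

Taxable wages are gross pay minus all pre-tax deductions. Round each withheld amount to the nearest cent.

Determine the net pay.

$1006.66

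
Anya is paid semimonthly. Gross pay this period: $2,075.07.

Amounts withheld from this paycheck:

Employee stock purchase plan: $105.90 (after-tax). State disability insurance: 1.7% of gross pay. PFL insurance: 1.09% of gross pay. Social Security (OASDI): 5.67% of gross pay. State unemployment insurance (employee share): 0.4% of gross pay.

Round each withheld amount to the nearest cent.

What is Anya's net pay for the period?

$1,785.31

State disability insurance: $2,075.07 × 0.017 = $35.28
PFL insurance: $2,075.07 × 0.0109 = $22.62
State unemployment insurance (employee share): $2,075.07 × 0.004 = $8.30
Social Security (OASDI): $2,075.07 × 0.0567 = $117.66
Employee stock purchase plan: $105.90
Total deductions = $35.28 + $22.62 + $8.30 + $117.66 + $105.90 = $289.76
Net pay = $2,075.07 − $289.76 = $1,785.31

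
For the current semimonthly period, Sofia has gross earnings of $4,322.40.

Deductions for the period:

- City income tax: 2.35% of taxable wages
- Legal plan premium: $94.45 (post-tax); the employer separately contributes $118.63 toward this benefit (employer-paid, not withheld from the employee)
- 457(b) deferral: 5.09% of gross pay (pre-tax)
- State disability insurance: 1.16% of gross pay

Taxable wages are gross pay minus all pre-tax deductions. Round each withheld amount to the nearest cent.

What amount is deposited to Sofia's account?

457(b) deferral: $4,322.40 × 0.0509 = $220.01
Taxable wages = $4,322.40 − $220.01 = $4,102.39
City income tax: $4,102.39 × 0.0235 = $96.41
State disability insurance: $4,322.40 × 0.0116 = $50.14
Legal plan premium: $94.45
(Employer's $118.63 toward legal plan premium is not withheld from the employee.)
Total deductions = $220.01 + $96.41 + $50.14 + $94.45 = $461.01
Net pay = $4,322.40 − $461.01 = $3,861.39

$3,861.39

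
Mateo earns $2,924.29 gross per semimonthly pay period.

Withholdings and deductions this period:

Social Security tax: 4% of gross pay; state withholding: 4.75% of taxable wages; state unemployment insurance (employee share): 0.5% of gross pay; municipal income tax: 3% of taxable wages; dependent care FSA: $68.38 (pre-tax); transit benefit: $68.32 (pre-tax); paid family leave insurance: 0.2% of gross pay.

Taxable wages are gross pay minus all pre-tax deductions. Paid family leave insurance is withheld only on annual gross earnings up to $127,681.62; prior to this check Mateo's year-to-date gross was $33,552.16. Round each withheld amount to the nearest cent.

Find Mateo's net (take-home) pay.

Transit benefit: $68.32
Dependent care FSA: $68.38
Pre-tax total = $68.32 + $68.38 = $136.70
Taxable wages = $2,924.29 − $136.70 = $2,787.59
Municipal income tax: $2,787.59 × 0.03 = $83.63
State withholding: $2,787.59 × 0.0475 = $132.41
Social Security tax: $2,924.29 × 0.04 = $116.97
State unemployment insurance (employee share): $2,924.29 × 0.005 = $14.62
Paid family leave insurance: cap not yet reached, full $2,924.29 is subject → $2,924.29 × 0.002 = $5.85
Total deductions = $68.32 + $68.38 + $83.63 + $132.41 + $116.97 + $14.62 + $5.85 = $490.18
Net pay = $2,924.29 − $490.18 = $2,434.11

$2,434.11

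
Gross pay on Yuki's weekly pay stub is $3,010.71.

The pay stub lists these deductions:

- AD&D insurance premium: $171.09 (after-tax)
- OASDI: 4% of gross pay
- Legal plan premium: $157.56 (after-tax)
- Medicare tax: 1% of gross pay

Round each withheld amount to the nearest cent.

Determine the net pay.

$2,531.52

Medicare tax: $3,010.71 × 0.01 = $30.11
OASDI: $3,010.71 × 0.04 = $120.43
Legal plan premium: $157.56
AD&D insurance premium: $171.09
Total deductions = $30.11 + $120.43 + $157.56 + $171.09 = $479.19
Net pay = $3,010.71 − $479.19 = $2,531.52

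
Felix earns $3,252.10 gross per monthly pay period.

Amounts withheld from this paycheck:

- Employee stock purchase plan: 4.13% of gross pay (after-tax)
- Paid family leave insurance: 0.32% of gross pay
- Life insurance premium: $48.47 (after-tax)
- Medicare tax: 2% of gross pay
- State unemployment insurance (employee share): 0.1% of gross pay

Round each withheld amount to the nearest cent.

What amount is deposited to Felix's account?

State unemployment insurance (employee share): $3,252.10 × 0.001 = $3.25
Paid family leave insurance: $3,252.10 × 0.0032 = $10.41
Medicare tax: $3,252.10 × 0.02 = $65.04
Employee stock purchase plan: $3,252.10 × 0.0413 = $134.31
Life insurance premium: $48.47
Total deductions = $3.25 + $10.41 + $65.04 + $134.31 + $48.47 = $261.48
Net pay = $3,252.10 − $261.48 = $2,990.62

$2,990.62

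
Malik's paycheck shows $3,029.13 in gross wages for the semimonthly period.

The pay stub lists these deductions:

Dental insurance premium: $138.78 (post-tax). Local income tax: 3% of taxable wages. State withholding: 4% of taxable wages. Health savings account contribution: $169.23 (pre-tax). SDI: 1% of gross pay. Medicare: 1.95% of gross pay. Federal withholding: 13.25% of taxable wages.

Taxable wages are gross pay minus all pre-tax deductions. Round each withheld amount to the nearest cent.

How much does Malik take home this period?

Health savings account contribution: $169.23
Taxable wages = $3,029.13 − $169.23 = $2,859.90
Federal withholding: $2,859.90 × 0.1325 = $378.94
State withholding: $2,859.90 × 0.04 = $114.40
Local income tax: $2,859.90 × 0.03 = $85.80
SDI: $3,029.13 × 0.01 = $30.29
Medicare: $3,029.13 × 0.0195 = $59.07
Dental insurance premium: $138.78
Total deductions = $169.23 + $378.94 + $114.40 + $85.80 + $30.29 + $59.07 + $138.78 = $976.51
Net pay = $3,029.13 − $976.51 = $2,052.62

$2,052.62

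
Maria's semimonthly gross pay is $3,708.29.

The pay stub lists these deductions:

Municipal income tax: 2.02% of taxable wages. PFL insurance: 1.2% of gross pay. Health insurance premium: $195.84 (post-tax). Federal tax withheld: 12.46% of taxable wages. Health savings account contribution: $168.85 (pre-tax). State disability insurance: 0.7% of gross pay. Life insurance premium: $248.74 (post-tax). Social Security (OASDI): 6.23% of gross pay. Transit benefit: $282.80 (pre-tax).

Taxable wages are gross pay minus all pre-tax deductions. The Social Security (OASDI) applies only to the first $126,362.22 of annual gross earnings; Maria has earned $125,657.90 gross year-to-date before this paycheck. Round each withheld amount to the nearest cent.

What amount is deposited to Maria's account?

$2,226.16

Health savings account contribution: $168.85
Transit benefit: $282.80
Pre-tax total = $168.85 + $282.80 = $451.65
Taxable wages = $3,708.29 − $451.65 = $3,256.64
Federal tax withheld: $3,256.64 × 0.1246 = $405.78
Municipal income tax: $3,256.64 × 0.0202 = $65.78
PFL insurance: $3,708.29 × 0.012 = $44.50
Social Security (OASDI): only $126,362.22 − $125,657.90 = $704.32 of this check is subject → $704.32 × 0.0623 = $43.88
State disability insurance: $3,708.29 × 0.007 = $25.96
Health insurance premium: $195.84
Life insurance premium: $248.74
Total deductions = $168.85 + $282.80 + $405.78 + $65.78 + $44.50 + $43.88 + $25.96 + $195.84 + $248.74 = $1,482.13
Net pay = $3,708.29 − $1,482.13 = $2,226.16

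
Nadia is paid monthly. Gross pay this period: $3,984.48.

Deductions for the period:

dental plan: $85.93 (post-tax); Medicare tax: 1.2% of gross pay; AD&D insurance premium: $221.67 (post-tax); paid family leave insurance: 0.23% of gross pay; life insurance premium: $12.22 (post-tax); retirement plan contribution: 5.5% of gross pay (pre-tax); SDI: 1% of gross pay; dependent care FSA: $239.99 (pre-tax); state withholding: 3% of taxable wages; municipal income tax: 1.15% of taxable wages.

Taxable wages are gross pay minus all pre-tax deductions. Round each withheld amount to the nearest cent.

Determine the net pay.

$2,962.41

Dependent care FSA: $239.99
Retirement plan contribution: $3,984.48 × 0.055 = $219.15
Pre-tax total = $239.99 + $219.15 = $459.14
Taxable wages = $3,984.48 − $459.14 = $3,525.34
State withholding: $3,525.34 × 0.03 = $105.76
Municipal income tax: $3,525.34 × 0.0115 = $40.54
SDI: $3,984.48 × 0.01 = $39.84
Paid family leave insurance: $3,984.48 × 0.0023 = $9.16
Medicare tax: $3,984.48 × 0.012 = $47.81
Dental plan: $85.93
Life insurance premium: $12.22
AD&D insurance premium: $221.67
Total deductions = $239.99 + $219.15 + $105.76 + $40.54 + $39.84 + $9.16 + $47.81 + $85.93 + $12.22 + $221.67 = $1,022.07
Net pay = $3,984.48 − $1,022.07 = $2,962.41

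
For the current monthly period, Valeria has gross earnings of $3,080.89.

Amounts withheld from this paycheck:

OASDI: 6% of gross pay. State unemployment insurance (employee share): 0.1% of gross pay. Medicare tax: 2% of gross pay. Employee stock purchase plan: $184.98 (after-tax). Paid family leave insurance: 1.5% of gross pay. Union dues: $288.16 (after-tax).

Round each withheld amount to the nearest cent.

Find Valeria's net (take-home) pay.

OASDI: $3,080.89 × 0.06 = $184.85
State unemployment insurance (employee share): $3,080.89 × 0.001 = $3.08
Paid family leave insurance: $3,080.89 × 0.015 = $46.21
Medicare tax: $3,080.89 × 0.02 = $61.62
Union dues: $288.16
Employee stock purchase plan: $184.98
Total deductions = $184.85 + $3.08 + $46.21 + $61.62 + $288.16 + $184.98 = $768.90
Net pay = $3,080.89 − $768.90 = $2,311.99

$2,311.99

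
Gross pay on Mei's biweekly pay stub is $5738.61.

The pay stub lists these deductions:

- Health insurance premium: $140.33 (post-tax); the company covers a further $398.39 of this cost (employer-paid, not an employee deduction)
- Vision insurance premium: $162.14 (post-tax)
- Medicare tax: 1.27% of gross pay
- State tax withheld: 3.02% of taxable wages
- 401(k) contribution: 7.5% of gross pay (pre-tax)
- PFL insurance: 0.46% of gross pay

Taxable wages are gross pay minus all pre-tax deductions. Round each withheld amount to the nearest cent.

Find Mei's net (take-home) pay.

$4746.15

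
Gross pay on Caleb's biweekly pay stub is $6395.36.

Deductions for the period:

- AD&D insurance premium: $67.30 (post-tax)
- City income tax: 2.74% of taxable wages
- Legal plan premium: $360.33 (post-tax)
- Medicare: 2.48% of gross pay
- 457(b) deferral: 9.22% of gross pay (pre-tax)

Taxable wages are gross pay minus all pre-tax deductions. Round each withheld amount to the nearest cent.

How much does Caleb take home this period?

$5060.40

457(b) deferral: $6395.36 × 0.0922 = $589.65
Taxable wages = $6395.36 − $589.65 = $5805.71
City income tax: $5805.71 × 0.0274 = $159.08
Medicare: $6395.36 × 0.0248 = $158.60
AD&D insurance premium: $67.30
Legal plan premium: $360.33
Total deductions = $589.65 + $159.08 + $158.60 + $67.30 + $360.33 = $1334.96
Net pay = $6395.36 − $1334.96 = $5060.40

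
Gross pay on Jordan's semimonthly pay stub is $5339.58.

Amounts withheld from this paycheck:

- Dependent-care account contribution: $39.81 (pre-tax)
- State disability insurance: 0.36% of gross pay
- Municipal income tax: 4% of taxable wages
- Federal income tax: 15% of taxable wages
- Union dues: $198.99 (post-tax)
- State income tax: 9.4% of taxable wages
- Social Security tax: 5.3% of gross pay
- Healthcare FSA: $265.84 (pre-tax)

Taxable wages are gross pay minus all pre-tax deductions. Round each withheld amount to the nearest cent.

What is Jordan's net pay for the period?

$3103.08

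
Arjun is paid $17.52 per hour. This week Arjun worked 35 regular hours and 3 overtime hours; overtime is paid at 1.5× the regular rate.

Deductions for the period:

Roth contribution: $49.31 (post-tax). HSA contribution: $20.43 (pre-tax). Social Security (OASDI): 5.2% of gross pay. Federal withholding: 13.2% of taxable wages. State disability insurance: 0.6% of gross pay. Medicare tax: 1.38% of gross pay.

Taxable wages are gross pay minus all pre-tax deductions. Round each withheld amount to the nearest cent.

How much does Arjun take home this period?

$483.96

Regular pay: 35 × $17.52 = $613.20
Overtime pay: 3 × $17.52 × 1.5 = $78.84
Gross pay = $613.20 + $78.84 = $692.04
HSA contribution: $20.43
Taxable wages = $692.04 − $20.43 = $671.61
Federal withholding: $671.61 × 0.132 = $88.65
Social Security (OASDI): $692.04 × 0.052 = $35.99
Medicare tax: $692.04 × 0.0138 = $9.55
State disability insurance: $692.04 × 0.006 = $4.15
Roth contribution: $49.31
Total deductions = $20.43 + $88.65 + $35.99 + $9.55 + $4.15 + $49.31 = $208.08
Net pay = $692.04 − $208.08 = $483.96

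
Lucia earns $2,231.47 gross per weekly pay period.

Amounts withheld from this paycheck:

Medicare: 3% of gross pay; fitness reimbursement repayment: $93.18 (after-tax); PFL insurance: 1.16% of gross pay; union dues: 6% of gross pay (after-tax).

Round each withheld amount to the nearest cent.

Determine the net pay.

$1,911.57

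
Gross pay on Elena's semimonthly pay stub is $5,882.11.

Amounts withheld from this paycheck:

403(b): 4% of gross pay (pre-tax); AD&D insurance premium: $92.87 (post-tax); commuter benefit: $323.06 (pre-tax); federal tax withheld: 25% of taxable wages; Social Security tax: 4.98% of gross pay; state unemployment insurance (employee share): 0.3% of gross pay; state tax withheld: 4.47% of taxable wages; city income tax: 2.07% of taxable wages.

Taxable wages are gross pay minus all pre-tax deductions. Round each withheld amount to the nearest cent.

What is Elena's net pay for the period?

403(b): $5,882.11 × 0.04 = $235.28
Commuter benefit: $323.06
Pre-tax total = $235.28 + $323.06 = $558.34
Taxable wages = $5,882.11 − $558.34 = $5,323.77
Federal tax withheld: $5,323.77 × 0.25 = $1,330.94
State tax withheld: $5,323.77 × 0.0447 = $237.97
City income tax: $5,323.77 × 0.0207 = $110.20
Social Security tax: $5,882.11 × 0.0498 = $292.93
State unemployment insurance (employee share): $5,882.11 × 0.003 = $17.65
AD&D insurance premium: $92.87
Total deductions = $235.28 + $323.06 + $1,330.94 + $237.97 + $110.20 + $292.93 + $17.65 + $92.87 = $2,640.90
Net pay = $5,882.11 − $2,640.90 = $3,241.21

$3,241.21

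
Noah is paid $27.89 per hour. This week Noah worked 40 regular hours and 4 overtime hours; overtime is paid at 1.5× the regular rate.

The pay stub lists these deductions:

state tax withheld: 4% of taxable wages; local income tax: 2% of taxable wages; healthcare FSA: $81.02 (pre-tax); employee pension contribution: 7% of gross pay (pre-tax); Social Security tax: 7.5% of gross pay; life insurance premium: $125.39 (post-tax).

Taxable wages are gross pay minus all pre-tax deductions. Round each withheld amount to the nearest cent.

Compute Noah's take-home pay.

$823.78

Regular pay: 40 × $27.89 = $1,115.60
Overtime pay: 4 × $27.89 × 1.5 = $167.34
Gross pay = $1,115.60 + $167.34 = $1,282.94
Healthcare FSA: $81.02
Employee pension contribution: $1,282.94 × 0.07 = $89.81
Pre-tax total = $81.02 + $89.81 = $170.83
Taxable wages = $1,282.94 − $170.83 = $1,112.11
State tax withheld: $1,112.11 × 0.04 = $44.48
Local income tax: $1,112.11 × 0.02 = $22.24
Social Security tax: $1,282.94 × 0.075 = $96.22
Life insurance premium: $125.39
Total deductions = $81.02 + $89.81 + $44.48 + $22.24 + $96.22 + $125.39 = $459.16
Net pay = $1,282.94 − $459.16 = $823.78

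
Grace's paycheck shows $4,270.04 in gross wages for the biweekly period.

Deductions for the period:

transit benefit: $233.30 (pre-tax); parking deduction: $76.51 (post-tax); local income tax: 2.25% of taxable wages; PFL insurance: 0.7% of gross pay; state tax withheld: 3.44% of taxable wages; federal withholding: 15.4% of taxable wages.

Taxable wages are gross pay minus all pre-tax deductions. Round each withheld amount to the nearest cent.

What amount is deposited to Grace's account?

$3,078.99

Transit benefit: $233.30
Taxable wages = $4,270.04 − $233.30 = $4,036.74
State tax withheld: $4,036.74 × 0.0344 = $138.86
Local income tax: $4,036.74 × 0.0225 = $90.83
Federal withholding: $4,036.74 × 0.154 = $621.66
PFL insurance: $4,270.04 × 0.007 = $29.89
Parking deduction: $76.51
Total deductions = $233.30 + $138.86 + $90.83 + $621.66 + $29.89 + $76.51 = $1,191.05
Net pay = $4,270.04 − $1,191.05 = $3,078.99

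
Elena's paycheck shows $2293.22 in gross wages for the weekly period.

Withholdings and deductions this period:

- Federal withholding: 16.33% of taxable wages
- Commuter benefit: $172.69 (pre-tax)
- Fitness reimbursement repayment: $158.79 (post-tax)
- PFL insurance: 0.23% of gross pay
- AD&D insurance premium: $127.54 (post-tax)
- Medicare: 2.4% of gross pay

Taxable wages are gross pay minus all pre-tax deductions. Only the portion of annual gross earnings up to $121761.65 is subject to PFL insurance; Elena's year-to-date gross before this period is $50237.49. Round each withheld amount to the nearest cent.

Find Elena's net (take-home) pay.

$1427.61

Commuter benefit: $172.69
Taxable wages = $2293.22 − $172.69 = $2120.53
Federal withholding: $2120.53 × 0.1633 = $346.28
Medicare: $2293.22 × 0.024 = $55.04
PFL insurance: cap not yet reached, full $2293.22 is subject → $2293.22 × 0.0023 = $5.27
Fitness reimbursement repayment: $158.79
AD&D insurance premium: $127.54
Total deductions = $172.69 + $346.28 + $55.04 + $5.27 + $158.79 + $127.54 = $865.61
Net pay = $2293.22 − $865.61 = $1427.61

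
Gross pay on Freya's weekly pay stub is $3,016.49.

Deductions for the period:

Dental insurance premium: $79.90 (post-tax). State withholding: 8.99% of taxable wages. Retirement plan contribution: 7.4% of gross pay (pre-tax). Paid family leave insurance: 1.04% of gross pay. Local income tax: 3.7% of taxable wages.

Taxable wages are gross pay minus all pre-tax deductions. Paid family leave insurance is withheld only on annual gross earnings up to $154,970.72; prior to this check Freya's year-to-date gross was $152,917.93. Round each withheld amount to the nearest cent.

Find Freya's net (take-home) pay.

Retirement plan contribution: $3,016.49 × 0.074 = $223.22
Taxable wages = $3,016.49 − $223.22 = $2,793.27
Local income tax: $2,793.27 × 0.037 = $103.35
State withholding: $2,793.27 × 0.0899 = $251.11
Paid family leave insurance: only $154,970.72 − $152,917.93 = $2,052.79 of this check is subject → $2,052.79 × 0.0104 = $21.35
Dental insurance premium: $79.90
Total deductions = $223.22 + $103.35 + $251.11 + $21.35 + $79.90 = $678.93
Net pay = $3,016.49 − $678.93 = $2,337.56

$2,337.56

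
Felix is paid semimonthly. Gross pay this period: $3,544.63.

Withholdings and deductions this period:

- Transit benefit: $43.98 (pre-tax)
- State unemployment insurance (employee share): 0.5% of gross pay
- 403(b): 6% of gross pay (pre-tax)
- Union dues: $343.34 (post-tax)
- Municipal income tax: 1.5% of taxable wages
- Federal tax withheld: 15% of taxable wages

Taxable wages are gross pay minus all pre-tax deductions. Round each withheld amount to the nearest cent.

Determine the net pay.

$2,384.39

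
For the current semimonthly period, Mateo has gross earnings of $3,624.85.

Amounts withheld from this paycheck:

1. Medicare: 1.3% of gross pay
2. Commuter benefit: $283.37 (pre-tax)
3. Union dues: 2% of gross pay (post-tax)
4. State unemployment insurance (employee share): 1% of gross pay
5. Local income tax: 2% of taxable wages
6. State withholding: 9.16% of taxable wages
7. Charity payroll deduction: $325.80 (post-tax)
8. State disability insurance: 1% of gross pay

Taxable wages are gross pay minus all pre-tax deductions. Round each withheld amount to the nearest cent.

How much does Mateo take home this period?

Commuter benefit: $283.37
Taxable wages = $3,624.85 − $283.37 = $3,341.48
Local income tax: $3,341.48 × 0.02 = $66.83
State withholding: $3,341.48 × 0.0916 = $306.08
Medicare: $3,624.85 × 0.013 = $47.12
State disability insurance: $3,624.85 × 0.01 = $36.25
State unemployment insurance (employee share): $3,624.85 × 0.01 = $36.25
Union dues: $3,624.85 × 0.02 = $72.50
Charity payroll deduction: $325.80
Total deductions = $283.37 + $66.83 + $306.08 + $47.12 + $36.25 + $36.25 + $72.50 + $325.80 = $1,174.20
Net pay = $3,624.85 − $1,174.20 = $2,450.65

$2,450.65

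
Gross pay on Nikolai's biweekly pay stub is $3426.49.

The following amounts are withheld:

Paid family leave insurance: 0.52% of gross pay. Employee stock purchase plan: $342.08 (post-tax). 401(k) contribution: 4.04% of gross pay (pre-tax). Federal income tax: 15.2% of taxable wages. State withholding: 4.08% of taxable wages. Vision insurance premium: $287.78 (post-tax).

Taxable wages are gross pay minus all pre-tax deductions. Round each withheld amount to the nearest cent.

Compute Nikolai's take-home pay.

$2006.44

401(k) contribution: $3426.49 × 0.0404 = $138.43
Taxable wages = $3426.49 − $138.43 = $3288.06
Federal income tax: $3288.06 × 0.152 = $499.79
State withholding: $3288.06 × 0.0408 = $134.15
Paid family leave insurance: $3426.49 × 0.0052 = $17.82
Employee stock purchase plan: $342.08
Vision insurance premium: $287.78
Total deductions = $138.43 + $499.79 + $134.15 + $17.82 + $342.08 + $287.78 = $1420.05
Net pay = $3426.49 − $1420.05 = $2006.44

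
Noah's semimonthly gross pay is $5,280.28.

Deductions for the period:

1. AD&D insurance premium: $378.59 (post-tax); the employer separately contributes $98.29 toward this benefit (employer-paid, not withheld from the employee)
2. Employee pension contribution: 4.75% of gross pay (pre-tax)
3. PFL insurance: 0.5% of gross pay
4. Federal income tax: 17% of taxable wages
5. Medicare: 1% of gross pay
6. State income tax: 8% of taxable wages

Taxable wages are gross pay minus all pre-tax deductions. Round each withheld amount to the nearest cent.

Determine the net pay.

Employee pension contribution: $5,280.28 × 0.0475 = $250.81
Taxable wages = $5,280.28 − $250.81 = $5,029.47
State income tax: $5,029.47 × 0.08 = $402.36
Federal income tax: $5,029.47 × 0.17 = $855.01
Medicare: $5,280.28 × 0.01 = $52.80
PFL insurance: $5,280.28 × 0.005 = $26.40
AD&D insurance premium: $378.59
(Employer's $98.29 toward AD&D insurance premium is not withheld from the employee.)
Total deductions = $250.81 + $402.36 + $855.01 + $52.80 + $26.40 + $378.59 = $1,965.97
Net pay = $5,280.28 − $1,965.97 = $3,314.31

$3,314.31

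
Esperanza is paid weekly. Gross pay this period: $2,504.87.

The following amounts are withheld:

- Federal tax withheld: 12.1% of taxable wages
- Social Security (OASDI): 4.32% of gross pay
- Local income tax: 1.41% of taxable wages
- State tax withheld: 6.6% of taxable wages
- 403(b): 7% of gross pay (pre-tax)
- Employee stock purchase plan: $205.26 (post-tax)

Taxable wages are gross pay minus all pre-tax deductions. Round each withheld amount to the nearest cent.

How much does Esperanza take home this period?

$1,547.59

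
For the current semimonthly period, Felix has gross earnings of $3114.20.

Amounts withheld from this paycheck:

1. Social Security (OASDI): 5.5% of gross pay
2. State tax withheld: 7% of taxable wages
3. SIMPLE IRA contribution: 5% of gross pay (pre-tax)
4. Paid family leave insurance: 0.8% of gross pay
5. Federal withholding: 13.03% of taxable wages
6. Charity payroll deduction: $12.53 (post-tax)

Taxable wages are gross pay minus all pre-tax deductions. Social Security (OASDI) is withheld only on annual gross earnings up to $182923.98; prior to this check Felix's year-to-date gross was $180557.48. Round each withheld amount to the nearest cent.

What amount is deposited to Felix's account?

$2198.31

SIMPLE IRA contribution: $3114.20 × 0.05 = $155.71
Taxable wages = $3114.20 − $155.71 = $2958.49
Federal withholding: $2958.49 × 0.1303 = $385.49
State tax withheld: $2958.49 × 0.07 = $207.09
Social Security (OASDI): only $182923.98 − $180557.48 = $2366.50 of this check is subject → $2366.50 × 0.055 = $130.16
Paid family leave insurance: $3114.20 × 0.008 = $24.91
Charity payroll deduction: $12.53
Total deductions = $155.71 + $385.49 + $207.09 + $130.16 + $24.91 + $12.53 = $915.89
Net pay = $3114.20 − $915.89 = $2198.31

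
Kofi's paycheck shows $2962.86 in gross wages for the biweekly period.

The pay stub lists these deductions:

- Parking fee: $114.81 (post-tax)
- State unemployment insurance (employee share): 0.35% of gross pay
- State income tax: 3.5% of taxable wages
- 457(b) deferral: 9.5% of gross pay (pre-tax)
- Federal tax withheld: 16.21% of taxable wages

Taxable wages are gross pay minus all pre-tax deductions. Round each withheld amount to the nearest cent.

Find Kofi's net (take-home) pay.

$2027.71

457(b) deferral: $2962.86 × 0.095 = $281.47
Taxable wages = $2962.86 − $281.47 = $2681.39
State income tax: $2681.39 × 0.035 = $93.85
Federal tax withheld: $2681.39 × 0.1621 = $434.65
State unemployment insurance (employee share): $2962.86 × 0.0035 = $10.37
Parking fee: $114.81
Total deductions = $281.47 + $93.85 + $434.65 + $10.37 + $114.81 = $935.15
Net pay = $2962.86 − $935.15 = $2027.71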